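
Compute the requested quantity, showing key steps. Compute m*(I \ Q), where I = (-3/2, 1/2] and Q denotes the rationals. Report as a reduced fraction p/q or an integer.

The interval I = (-3/2, 1/2] has m(I) = 1/2 - (-3/2) = 2 (endpoints are measure-zero, so open/closed/half-open agree). Write I = (I cap Q) u (I \ Q). The rationals in I are countable, so m*(I cap Q) = 0 (cover each rational by intervals whose total length is arbitrarily small). By countable subadditivity m*(I) <= m*(I cap Q) + m*(I \ Q), hence m*(I \ Q) >= m(I) = 2. The reverse inequality m*(I \ Q) <= m*(I) = 2 is trivial since (I \ Q) is a subset of I. Therefore m*(I \ Q) = 2.

2


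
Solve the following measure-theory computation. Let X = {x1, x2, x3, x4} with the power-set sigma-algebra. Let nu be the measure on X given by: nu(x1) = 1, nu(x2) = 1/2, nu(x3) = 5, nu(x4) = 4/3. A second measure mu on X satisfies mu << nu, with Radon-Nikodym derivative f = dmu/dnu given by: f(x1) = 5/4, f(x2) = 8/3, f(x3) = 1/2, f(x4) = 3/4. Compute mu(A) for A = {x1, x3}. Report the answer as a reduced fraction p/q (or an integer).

By the defining property of the Radon-Nikodym derivative, for every measurable set A,
  mu(A) = integral_A f dnu.
Since nu is a discrete measure concentrated on the atoms of X, the integral over A reduces to the sum
  mu(A) = sum_{x in A} f(x) * nu({x}).
Computing each term:
  x1: f(x1) * nu(x1) = 5/4 * 1 = 5/4.
  x3: f(x3) * nu(x3) = 1/2 * 5 = 5/2.
Summing: mu(A) = 5/4 + 5/2 = 15/4.

15/4


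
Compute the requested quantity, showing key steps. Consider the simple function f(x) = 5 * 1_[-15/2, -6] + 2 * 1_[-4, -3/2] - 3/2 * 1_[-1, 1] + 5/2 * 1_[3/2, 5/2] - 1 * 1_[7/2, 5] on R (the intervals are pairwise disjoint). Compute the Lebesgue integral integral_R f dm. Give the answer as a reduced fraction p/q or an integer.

For a simple function f = sum_i c_i * 1_{A_i} with disjoint A_i,
  integral f dm = sum_i c_i * m(A_i).
Lengths of the A_i:
  m(A_1) = -6 - (-15/2) = 3/2.
  m(A_2) = -3/2 - (-4) = 5/2.
  m(A_3) = 1 - (-1) = 2.
  m(A_4) = 5/2 - 3/2 = 1.
  m(A_5) = 5 - 7/2 = 3/2.
Contributions c_i * m(A_i):
  (5) * (3/2) = 15/2.
  (2) * (5/2) = 5.
  (-3/2) * (2) = -3.
  (5/2) * (1) = 5/2.
  (-1) * (3/2) = -3/2.
Total: 15/2 + 5 - 3 + 5/2 - 3/2 = 21/2.

21/2


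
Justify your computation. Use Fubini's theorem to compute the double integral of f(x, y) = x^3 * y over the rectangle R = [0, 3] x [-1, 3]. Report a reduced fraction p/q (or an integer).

f(x, y) is a tensor product of a function of x and a function of y, and both factors are bounded continuous (hence Lebesgue integrable) on the rectangle, so Fubini's theorem applies:
  integral_R f d(m x m) = (integral_a1^b1 x^3 dx) * (integral_a2^b2 y dy).
Inner integral in x: integral_{0}^{3} x^3 dx = (3^4 - 0^4)/4
  = 81/4.
Inner integral in y: integral_{-1}^{3} y dy = (3^2 - (-1)^2)/2
  = 4.
Product: (81/4) * (4) = 81.

81


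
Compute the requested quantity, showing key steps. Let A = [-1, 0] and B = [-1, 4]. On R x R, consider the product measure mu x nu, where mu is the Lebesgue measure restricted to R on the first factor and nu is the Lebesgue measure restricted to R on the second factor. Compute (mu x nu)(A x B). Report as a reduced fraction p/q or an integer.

For a measurable rectangle A x B, the product measure satisfies
  (mu x nu)(A x B) = mu(A) * nu(B).
  mu(A) = 1.
  nu(B) = 5.
  (mu x nu)(A x B) = 1 * 5 = 5.

5


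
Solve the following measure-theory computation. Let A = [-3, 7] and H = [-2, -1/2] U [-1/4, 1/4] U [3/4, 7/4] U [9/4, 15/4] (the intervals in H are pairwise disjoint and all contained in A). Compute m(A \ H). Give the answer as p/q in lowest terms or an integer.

The ambient interval has length m(A) = 7 - (-3) = 10.
Since the holes are disjoint and sit inside A, by finite additivity
  m(H) = sum_i (b_i - a_i), and m(A \ H) = m(A) - m(H).
Computing the hole measures:
  m(H_1) = -1/2 - (-2) = 3/2.
  m(H_2) = 1/4 - (-1/4) = 1/2.
  m(H_3) = 7/4 - 3/4 = 1.
  m(H_4) = 15/4 - 9/4 = 3/2.
Summed: m(H) = 3/2 + 1/2 + 1 + 3/2 = 9/2.
So m(A \ H) = 10 - 9/2 = 11/2.

11/2


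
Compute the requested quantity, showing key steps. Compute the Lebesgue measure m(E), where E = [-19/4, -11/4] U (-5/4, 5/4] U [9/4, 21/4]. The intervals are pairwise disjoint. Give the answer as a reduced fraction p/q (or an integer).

For pairwise disjoint intervals, m(union_i I_i) = sum_i m(I_i),
and m is invariant under swapping open/closed endpoints (single points have measure 0).
So m(E) = sum_i (b_i - a_i).
  I_1 has length -11/4 - (-19/4) = 2.
  I_2 has length 5/4 - (-5/4) = 5/2.
  I_3 has length 21/4 - 9/4 = 3.
Summing:
  m(E) = 2 + 5/2 + 3 = 15/2.

15/2


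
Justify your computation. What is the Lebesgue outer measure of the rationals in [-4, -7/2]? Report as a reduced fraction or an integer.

The set Q cap [-4, -7/2] is countable (a subset of the countable set Q). Lebesgue outer measure of any countable set is 0: each singleton {q} has m*({q}) = 0, and by countable subadditivity m*(union_k {q_k}) <= sum_k m*({q_k}) = sum_k 0 = 0. The reverse inequality m*(E) >= 0 is automatic. So m*(Q cap [-4, -7/2]) = 0.

0


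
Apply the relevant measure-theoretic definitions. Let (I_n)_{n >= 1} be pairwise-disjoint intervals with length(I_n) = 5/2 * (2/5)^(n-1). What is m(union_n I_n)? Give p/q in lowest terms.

By countable additivity of the Lebesgue measure on pairwise disjoint measurable sets,
  m(union_{n >= 1} I_n) = sum_{n >= 1} m(I_n) = sum_{n >= 1} a * r^(n-1),
  with a = 5/2 and r = 2/5.
Since 0 < r = 2/5 < 1, the geometric series converges:
  sum_{n >= 1} a * r^(n-1) = a / (1 - r).
  = 5/2 / (1 - 2/5)
  = 5/2 / (3/5)
  = 25/6.

25/6


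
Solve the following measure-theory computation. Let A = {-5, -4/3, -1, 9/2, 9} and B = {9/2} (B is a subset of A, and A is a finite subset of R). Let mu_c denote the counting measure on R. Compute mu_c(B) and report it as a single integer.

Counting measure assigns mu_c(E) = |E| (number of elements) when E is finite.
B has 1 element(s), so mu_c(B) = 1.

1


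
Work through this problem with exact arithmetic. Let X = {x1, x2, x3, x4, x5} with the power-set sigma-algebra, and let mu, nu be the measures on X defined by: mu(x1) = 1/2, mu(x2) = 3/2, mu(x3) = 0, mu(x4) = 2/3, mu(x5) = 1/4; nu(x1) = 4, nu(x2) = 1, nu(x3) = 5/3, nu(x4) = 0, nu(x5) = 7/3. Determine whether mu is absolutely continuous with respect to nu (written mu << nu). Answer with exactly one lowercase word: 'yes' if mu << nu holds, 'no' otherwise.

mu << nu means: every nu-null measurable set is also mu-null; equivalently, for every atom x, if nu({x}) = 0 then mu({x}) = 0.
Checking each atom:
  x1: nu = 4 > 0 -> no constraint.
  x2: nu = 1 > 0 -> no constraint.
  x3: nu = 5/3 > 0 -> no constraint.
  x4: nu = 0, mu = 2/3 > 0 -> violates mu << nu.
  x5: nu = 7/3 > 0 -> no constraint.
The atom(s) x4 violate the condition (nu = 0 but mu > 0). Therefore mu is NOT absolutely continuous w.r.t. nu.

no


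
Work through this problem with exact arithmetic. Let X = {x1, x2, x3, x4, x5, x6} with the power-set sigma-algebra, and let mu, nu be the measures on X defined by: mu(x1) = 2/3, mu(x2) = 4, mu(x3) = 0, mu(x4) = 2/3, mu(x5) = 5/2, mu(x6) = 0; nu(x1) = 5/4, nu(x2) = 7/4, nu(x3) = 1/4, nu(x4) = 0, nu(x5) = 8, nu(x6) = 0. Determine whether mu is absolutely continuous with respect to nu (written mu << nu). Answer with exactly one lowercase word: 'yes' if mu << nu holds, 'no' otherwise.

mu << nu means: every nu-null measurable set is also mu-null; equivalently, for every atom x, if nu({x}) = 0 then mu({x}) = 0.
Checking each atom:
  x1: nu = 5/4 > 0 -> no constraint.
  x2: nu = 7/4 > 0 -> no constraint.
  x3: nu = 1/4 > 0 -> no constraint.
  x4: nu = 0, mu = 2/3 > 0 -> violates mu << nu.
  x5: nu = 8 > 0 -> no constraint.
  x6: nu = 0, mu = 0 -> consistent with mu << nu.
The atom(s) x4 violate the condition (nu = 0 but mu > 0). Therefore mu is NOT absolutely continuous w.r.t. nu.

no


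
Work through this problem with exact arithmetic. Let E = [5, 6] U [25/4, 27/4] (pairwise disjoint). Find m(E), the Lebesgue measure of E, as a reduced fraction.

For pairwise disjoint intervals, m(union_i I_i) = sum_i m(I_i),
and m is invariant under swapping open/closed endpoints (single points have measure 0).
So m(E) = sum_i (b_i - a_i).
  I_1 has length 6 - 5 = 1.
  I_2 has length 27/4 - 25/4 = 1/2.
Summing:
  m(E) = 1 + 1/2 = 3/2.

3/2


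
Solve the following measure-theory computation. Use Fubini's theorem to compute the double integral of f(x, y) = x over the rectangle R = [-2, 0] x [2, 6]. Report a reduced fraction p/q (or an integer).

f(x, y) is a tensor product of a function of x and a function of y, and both factors are bounded continuous (hence Lebesgue integrable) on the rectangle, so Fubini's theorem applies:
  integral_R f d(m x m) = (integral_a1^b1 x dx) * (integral_a2^b2 1 dy).
Inner integral in x: integral_{-2}^{0} x dx = (0^2 - (-2)^2)/2
  = -2.
Inner integral in y: integral_{2}^{6} 1 dy = (6^1 - 2^1)/1
  = 4.
Product: (-2) * (4) = -8.

-8


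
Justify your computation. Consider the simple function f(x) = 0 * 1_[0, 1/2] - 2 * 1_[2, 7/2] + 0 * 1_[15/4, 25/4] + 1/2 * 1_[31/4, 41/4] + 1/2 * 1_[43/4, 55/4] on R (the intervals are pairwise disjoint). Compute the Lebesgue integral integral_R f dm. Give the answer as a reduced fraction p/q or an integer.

For a simple function f = sum_i c_i * 1_{A_i} with disjoint A_i,
  integral f dm = sum_i c_i * m(A_i).
Lengths of the A_i:
  m(A_1) = 1/2 - 0 = 1/2.
  m(A_2) = 7/2 - 2 = 3/2.
  m(A_3) = 25/4 - 15/4 = 5/2.
  m(A_4) = 41/4 - 31/4 = 5/2.
  m(A_5) = 55/4 - 43/4 = 3.
Contributions c_i * m(A_i):
  (0) * (1/2) = 0.
  (-2) * (3/2) = -3.
  (0) * (5/2) = 0.
  (1/2) * (5/2) = 5/4.
  (1/2) * (3) = 3/2.
Total: 0 - 3 + 0 + 5/4 + 3/2 = -1/4.

-1/4


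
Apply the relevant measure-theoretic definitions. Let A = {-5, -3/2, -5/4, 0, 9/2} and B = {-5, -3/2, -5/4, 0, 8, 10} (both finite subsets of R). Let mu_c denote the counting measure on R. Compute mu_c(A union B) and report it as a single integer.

Counting measure on a finite set equals cardinality. By inclusion-exclusion, |A union B| = |A| + |B| - |A cap B|.
|A| = 5, |B| = 6, |A cap B| = 4.
So mu_c(A union B) = 5 + 6 - 4 = 7.

7


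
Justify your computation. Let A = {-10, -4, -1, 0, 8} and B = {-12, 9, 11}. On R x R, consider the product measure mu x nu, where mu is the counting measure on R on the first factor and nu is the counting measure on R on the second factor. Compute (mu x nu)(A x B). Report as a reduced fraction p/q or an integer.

For a measurable rectangle A x B, the product measure satisfies
  (mu x nu)(A x B) = mu(A) * nu(B).
  mu(A) = 5.
  nu(B) = 3.
  (mu x nu)(A x B) = 5 * 3 = 15.

15


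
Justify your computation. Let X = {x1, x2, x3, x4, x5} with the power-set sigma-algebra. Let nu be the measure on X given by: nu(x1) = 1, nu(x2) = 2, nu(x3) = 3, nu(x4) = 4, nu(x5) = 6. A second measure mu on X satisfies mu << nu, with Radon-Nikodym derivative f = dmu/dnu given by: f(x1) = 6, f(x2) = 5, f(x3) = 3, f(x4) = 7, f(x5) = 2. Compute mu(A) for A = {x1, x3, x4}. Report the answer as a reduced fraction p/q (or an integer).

By the defining property of the Radon-Nikodym derivative, for every measurable set A,
  mu(A) = integral_A f dnu.
Since nu is a discrete measure concentrated on the atoms of X, the integral over A reduces to the sum
  mu(A) = sum_{x in A} f(x) * nu({x}).
Computing each term:
  x1: f(x1) * nu(x1) = 6 * 1 = 6.
  x3: f(x3) * nu(x3) = 3 * 3 = 9.
  x4: f(x4) * nu(x4) = 7 * 4 = 28.
Summing: mu(A) = 6 + 9 + 28 = 43.

43


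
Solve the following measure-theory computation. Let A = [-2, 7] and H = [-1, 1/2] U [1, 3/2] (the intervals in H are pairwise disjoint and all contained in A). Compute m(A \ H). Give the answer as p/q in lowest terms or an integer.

The ambient interval has length m(A) = 7 - (-2) = 9.
Since the holes are disjoint and sit inside A, by finite additivity
  m(H) = sum_i (b_i - a_i), and m(A \ H) = m(A) - m(H).
Computing the hole measures:
  m(H_1) = 1/2 - (-1) = 3/2.
  m(H_2) = 3/2 - 1 = 1/2.
Summed: m(H) = 3/2 + 1/2 = 2.
So m(A \ H) = 9 - 2 = 7.

7


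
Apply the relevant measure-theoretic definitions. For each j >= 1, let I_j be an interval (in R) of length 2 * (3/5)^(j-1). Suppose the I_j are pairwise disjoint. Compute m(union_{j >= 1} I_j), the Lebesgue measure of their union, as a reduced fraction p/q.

By countable additivity of the Lebesgue measure on pairwise disjoint measurable sets,
  m(union_{j >= 1} I_j) = sum_{j >= 1} m(I_j) = sum_{j >= 1} a * r^(j-1),
  with a = 2 and r = 3/5.
Since 0 < r = 3/5 < 1, the geometric series converges:
  sum_{j >= 1} a * r^(j-1) = a / (1 - r).
  = 2 / (1 - 3/5)
  = 2 / (2/5)
  = 5.

5


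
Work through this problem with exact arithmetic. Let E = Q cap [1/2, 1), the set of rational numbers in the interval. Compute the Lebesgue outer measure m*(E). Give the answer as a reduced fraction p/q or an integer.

The set Q cap [1/2, 1) is countable (a subset of the countable set Q). Lebesgue outer measure of any countable set is 0: each singleton {q} has m*({q}) = 0, and by countable subadditivity m*(union_k {q_k}) <= sum_k m*({q_k}) = sum_k 0 = 0. The reverse inequality m*(E) >= 0 is automatic. So m*(Q cap [1/2, 1)) = 0.

0


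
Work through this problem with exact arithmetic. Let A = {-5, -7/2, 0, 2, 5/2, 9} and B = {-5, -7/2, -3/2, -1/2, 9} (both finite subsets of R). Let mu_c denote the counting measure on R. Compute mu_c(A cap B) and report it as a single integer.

Counting measure on a finite set equals cardinality. mu_c(A cap B) = |A cap B| (elements appearing in both).
Enumerating the elements of A that also lie in B gives 3 element(s).
So mu_c(A cap B) = 3.

3


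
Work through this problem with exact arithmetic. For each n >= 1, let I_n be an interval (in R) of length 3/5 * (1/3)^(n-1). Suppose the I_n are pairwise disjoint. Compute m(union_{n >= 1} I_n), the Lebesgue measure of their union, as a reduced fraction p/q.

By countable additivity of the Lebesgue measure on pairwise disjoint measurable sets,
  m(union_{n >= 1} I_n) = sum_{n >= 1} m(I_n) = sum_{n >= 1} a * r^(n-1),
  with a = 3/5 and r = 1/3.
Since 0 < r = 1/3 < 1, the geometric series converges:
  sum_{n >= 1} a * r^(n-1) = a / (1 - r).
  = 3/5 / (1 - 1/3)
  = 3/5 / (2/3)
  = 9/10.

9/10


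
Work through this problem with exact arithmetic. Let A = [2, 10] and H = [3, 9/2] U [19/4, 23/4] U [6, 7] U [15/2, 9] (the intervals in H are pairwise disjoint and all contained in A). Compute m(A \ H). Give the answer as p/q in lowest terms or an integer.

The ambient interval has length m(A) = 10 - 2 = 8.
Since the holes are disjoint and sit inside A, by finite additivity
  m(H) = sum_i (b_i - a_i), and m(A \ H) = m(A) - m(H).
Computing the hole measures:
  m(H_1) = 9/2 - 3 = 3/2.
  m(H_2) = 23/4 - 19/4 = 1.
  m(H_3) = 7 - 6 = 1.
  m(H_4) = 9 - 15/2 = 3/2.
Summed: m(H) = 3/2 + 1 + 1 + 3/2 = 5.
So m(A \ H) = 8 - 5 = 3.

3


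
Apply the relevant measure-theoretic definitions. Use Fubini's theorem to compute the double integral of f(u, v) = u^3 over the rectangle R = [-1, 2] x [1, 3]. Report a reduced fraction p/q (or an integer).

f(u, v) is a tensor product of a function of u and a function of v, and both factors are bounded continuous (hence Lebesgue integrable) on the rectangle, so Fubini's theorem applies:
  integral_R f d(m x m) = (integral_a1^b1 u^3 du) * (integral_a2^b2 1 dv).
Inner integral in u: integral_{-1}^{2} u^3 du = (2^4 - (-1)^4)/4
  = 15/4.
Inner integral in v: integral_{1}^{3} 1 dv = (3^1 - 1^1)/1
  = 2.
Product: (15/4) * (2) = 15/2.

15/2


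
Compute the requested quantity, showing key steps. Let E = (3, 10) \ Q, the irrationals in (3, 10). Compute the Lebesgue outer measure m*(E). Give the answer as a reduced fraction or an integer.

The interval I = (3, 10) has m(I) = 10 - 3 = 7 (endpoints are measure-zero, so open/closed/half-open agree). Write I = (I cap Q) u (I \ Q). The rationals in I are countable, so m*(I cap Q) = 0 (cover each rational by intervals whose total length is arbitrarily small). By countable subadditivity m*(I) <= m*(I cap Q) + m*(I \ Q), hence m*(I \ Q) >= m(I) = 7. The reverse inequality m*(I \ Q) <= m*(I) = 7 is trivial since (I \ Q) is a subset of I. Therefore m*(I \ Q) = 7.

7


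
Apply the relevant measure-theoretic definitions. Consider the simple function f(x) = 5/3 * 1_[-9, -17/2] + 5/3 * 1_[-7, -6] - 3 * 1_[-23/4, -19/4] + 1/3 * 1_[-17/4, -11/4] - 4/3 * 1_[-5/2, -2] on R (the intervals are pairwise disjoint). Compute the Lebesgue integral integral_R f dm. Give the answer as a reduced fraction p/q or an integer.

For a simple function f = sum_i c_i * 1_{A_i} with disjoint A_i,
  integral f dm = sum_i c_i * m(A_i).
Lengths of the A_i:
  m(A_1) = -17/2 - (-9) = 1/2.
  m(A_2) = -6 - (-7) = 1.
  m(A_3) = -19/4 - (-23/4) = 1.
  m(A_4) = -11/4 - (-17/4) = 3/2.
  m(A_5) = -2 - (-5/2) = 1/2.
Contributions c_i * m(A_i):
  (5/3) * (1/2) = 5/6.
  (5/3) * (1) = 5/3.
  (-3) * (1) = -3.
  (1/3) * (3/2) = 1/2.
  (-4/3) * (1/2) = -2/3.
Total: 5/6 + 5/3 - 3 + 1/2 - 2/3 = -2/3.

-2/3


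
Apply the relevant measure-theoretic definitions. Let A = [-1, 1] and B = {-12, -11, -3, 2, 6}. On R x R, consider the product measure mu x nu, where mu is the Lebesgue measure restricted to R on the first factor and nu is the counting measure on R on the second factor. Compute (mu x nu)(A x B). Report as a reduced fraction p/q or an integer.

For a measurable rectangle A x B, the product measure satisfies
  (mu x nu)(A x B) = mu(A) * nu(B).
  mu(A) = 2.
  nu(B) = 5.
  (mu x nu)(A x B) = 2 * 5 = 10.

10


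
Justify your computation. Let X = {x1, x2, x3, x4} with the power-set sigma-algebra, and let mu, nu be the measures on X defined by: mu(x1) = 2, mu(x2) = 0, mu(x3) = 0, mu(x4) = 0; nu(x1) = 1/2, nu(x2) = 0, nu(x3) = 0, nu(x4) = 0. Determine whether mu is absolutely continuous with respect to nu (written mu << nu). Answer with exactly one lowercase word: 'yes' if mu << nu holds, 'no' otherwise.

mu << nu means: every nu-null measurable set is also mu-null; equivalently, for every atom x, if nu({x}) = 0 then mu({x}) = 0.
Checking each atom:
  x1: nu = 1/2 > 0 -> no constraint.
  x2: nu = 0, mu = 0 -> consistent with mu << nu.
  x3: nu = 0, mu = 0 -> consistent with mu << nu.
  x4: nu = 0, mu = 0 -> consistent with mu << nu.
No atom violates the condition. Therefore mu << nu.

yes


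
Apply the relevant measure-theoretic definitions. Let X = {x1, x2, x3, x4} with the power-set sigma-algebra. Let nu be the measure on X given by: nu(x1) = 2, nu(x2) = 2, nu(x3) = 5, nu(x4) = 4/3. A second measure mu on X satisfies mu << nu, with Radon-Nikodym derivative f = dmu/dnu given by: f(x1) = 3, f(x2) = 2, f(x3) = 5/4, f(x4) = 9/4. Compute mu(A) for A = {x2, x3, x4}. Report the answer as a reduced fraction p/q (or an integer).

By the defining property of the Radon-Nikodym derivative, for every measurable set A,
  mu(A) = integral_A f dnu.
Since nu is a discrete measure concentrated on the atoms of X, the integral over A reduces to the sum
  mu(A) = sum_{x in A} f(x) * nu({x}).
Computing each term:
  x2: f(x2) * nu(x2) = 2 * 2 = 4.
  x3: f(x3) * nu(x3) = 5/4 * 5 = 25/4.
  x4: f(x4) * nu(x4) = 9/4 * 4/3 = 3.
Summing: mu(A) = 4 + 25/4 + 3 = 53/4.

53/4


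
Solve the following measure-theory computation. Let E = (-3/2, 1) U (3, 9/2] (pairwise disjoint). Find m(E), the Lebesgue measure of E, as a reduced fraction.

For pairwise disjoint intervals, m(union_i I_i) = sum_i m(I_i),
and m is invariant under swapping open/closed endpoints (single points have measure 0).
So m(E) = sum_i (b_i - a_i).
  I_1 has length 1 - (-3/2) = 5/2.
  I_2 has length 9/2 - 3 = 3/2.
Summing:
  m(E) = 5/2 + 3/2 = 4.

4


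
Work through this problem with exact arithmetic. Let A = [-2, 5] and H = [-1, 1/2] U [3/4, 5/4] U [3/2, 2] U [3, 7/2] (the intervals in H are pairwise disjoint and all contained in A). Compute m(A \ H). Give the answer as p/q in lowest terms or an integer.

The ambient interval has length m(A) = 5 - (-2) = 7.
Since the holes are disjoint and sit inside A, by finite additivity
  m(H) = sum_i (b_i - a_i), and m(A \ H) = m(A) - m(H).
Computing the hole measures:
  m(H_1) = 1/2 - (-1) = 3/2.
  m(H_2) = 5/4 - 3/4 = 1/2.
  m(H_3) = 2 - 3/2 = 1/2.
  m(H_4) = 7/2 - 3 = 1/2.
Summed: m(H) = 3/2 + 1/2 + 1/2 + 1/2 = 3.
So m(A \ H) = 7 - 3 = 4.

4


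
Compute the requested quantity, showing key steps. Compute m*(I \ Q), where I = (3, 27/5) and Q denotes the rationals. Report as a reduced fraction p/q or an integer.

The interval I = (3, 27/5) has m(I) = 27/5 - 3 = 12/5 (endpoints are measure-zero, so open/closed/half-open agree). Write I = (I cap Q) u (I \ Q). The rationals in I are countable, so m*(I cap Q) = 0 (cover each rational by intervals whose total length is arbitrarily small). By countable subadditivity m*(I) <= m*(I cap Q) + m*(I \ Q), hence m*(I \ Q) >= m(I) = 12/5. The reverse inequality m*(I \ Q) <= m*(I) = 12/5 is trivial since (I \ Q) is a subset of I. Therefore m*(I \ Q) = 12/5.

12/5


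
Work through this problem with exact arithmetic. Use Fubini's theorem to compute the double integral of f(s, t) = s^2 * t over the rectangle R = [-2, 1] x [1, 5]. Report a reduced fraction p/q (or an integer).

f(s, t) is a tensor product of a function of s and a function of t, and both factors are bounded continuous (hence Lebesgue integrable) on the rectangle, so Fubini's theorem applies:
  integral_R f d(m x m) = (integral_a1^b1 s^2 ds) * (integral_a2^b2 t dt).
Inner integral in s: integral_{-2}^{1} s^2 ds = (1^3 - (-2)^3)/3
  = 3.
Inner integral in t: integral_{1}^{5} t dt = (5^2 - 1^2)/2
  = 12.
Product: (3) * (12) = 36.

36


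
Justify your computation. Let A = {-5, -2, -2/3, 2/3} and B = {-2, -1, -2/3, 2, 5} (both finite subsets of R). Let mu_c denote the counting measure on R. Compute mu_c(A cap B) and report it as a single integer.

Counting measure on a finite set equals cardinality. mu_c(A cap B) = |A cap B| (elements appearing in both).
Enumerating the elements of A that also lie in B gives 2 element(s).
So mu_c(A cap B) = 2.

2


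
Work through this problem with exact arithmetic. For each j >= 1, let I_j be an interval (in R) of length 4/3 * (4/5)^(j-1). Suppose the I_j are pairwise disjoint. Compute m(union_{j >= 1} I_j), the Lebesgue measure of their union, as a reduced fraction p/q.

By countable additivity of the Lebesgue measure on pairwise disjoint measurable sets,
  m(union_{j >= 1} I_j) = sum_{j >= 1} m(I_j) = sum_{j >= 1} a * r^(j-1),
  with a = 4/3 and r = 4/5.
Since 0 < r = 4/5 < 1, the geometric series converges:
  sum_{j >= 1} a * r^(j-1) = a / (1 - r).
  = 4/3 / (1 - 4/5)
  = 4/3 / (1/5)
  = 20/3.

20/3


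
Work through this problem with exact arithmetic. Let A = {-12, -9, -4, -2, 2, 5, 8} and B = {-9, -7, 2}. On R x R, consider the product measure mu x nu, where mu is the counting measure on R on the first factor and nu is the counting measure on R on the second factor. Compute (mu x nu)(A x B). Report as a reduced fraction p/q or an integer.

For a measurable rectangle A x B, the product measure satisfies
  (mu x nu)(A x B) = mu(A) * nu(B).
  mu(A) = 7.
  nu(B) = 3.
  (mu x nu)(A x B) = 7 * 3 = 21.

21


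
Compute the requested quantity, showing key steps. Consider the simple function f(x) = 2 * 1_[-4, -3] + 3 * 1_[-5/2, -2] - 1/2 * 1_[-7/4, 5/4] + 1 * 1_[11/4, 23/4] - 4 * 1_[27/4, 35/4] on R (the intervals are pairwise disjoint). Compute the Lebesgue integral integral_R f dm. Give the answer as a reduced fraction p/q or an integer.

For a simple function f = sum_i c_i * 1_{A_i} with disjoint A_i,
  integral f dm = sum_i c_i * m(A_i).
Lengths of the A_i:
  m(A_1) = -3 - (-4) = 1.
  m(A_2) = -2 - (-5/2) = 1/2.
  m(A_3) = 5/4 - (-7/4) = 3.
  m(A_4) = 23/4 - 11/4 = 3.
  m(A_5) = 35/4 - 27/4 = 2.
Contributions c_i * m(A_i):
  (2) * (1) = 2.
  (3) * (1/2) = 3/2.
  (-1/2) * (3) = -3/2.
  (1) * (3) = 3.
  (-4) * (2) = -8.
Total: 2 + 3/2 - 3/2 + 3 - 8 = -3.

-3


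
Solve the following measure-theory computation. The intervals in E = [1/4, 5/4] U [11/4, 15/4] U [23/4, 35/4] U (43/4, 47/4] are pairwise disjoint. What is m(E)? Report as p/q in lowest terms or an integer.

For pairwise disjoint intervals, m(union_i I_i) = sum_i m(I_i),
and m is invariant under swapping open/closed endpoints (single points have measure 0).
So m(E) = sum_i (b_i - a_i).
  I_1 has length 5/4 - 1/4 = 1.
  I_2 has length 15/4 - 11/4 = 1.
  I_3 has length 35/4 - 23/4 = 3.
  I_4 has length 47/4 - 43/4 = 1.
Summing:
  m(E) = 1 + 1 + 3 + 1 = 6.

6


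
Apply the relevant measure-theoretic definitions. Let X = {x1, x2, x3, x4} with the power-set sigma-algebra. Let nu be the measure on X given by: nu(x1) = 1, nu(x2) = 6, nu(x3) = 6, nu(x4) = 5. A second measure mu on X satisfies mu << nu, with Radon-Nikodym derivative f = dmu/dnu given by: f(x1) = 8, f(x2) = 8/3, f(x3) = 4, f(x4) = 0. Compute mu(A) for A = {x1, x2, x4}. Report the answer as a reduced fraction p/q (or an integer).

By the defining property of the Radon-Nikodym derivative, for every measurable set A,
  mu(A) = integral_A f dnu.
Since nu is a discrete measure concentrated on the atoms of X, the integral over A reduces to the sum
  mu(A) = sum_{x in A} f(x) * nu({x}).
Computing each term:
  x1: f(x1) * nu(x1) = 8 * 1 = 8.
  x2: f(x2) * nu(x2) = 8/3 * 6 = 16.
  x4: f(x4) * nu(x4) = 0 * 5 = 0.
Summing: mu(A) = 8 + 16 + 0 = 24.

24


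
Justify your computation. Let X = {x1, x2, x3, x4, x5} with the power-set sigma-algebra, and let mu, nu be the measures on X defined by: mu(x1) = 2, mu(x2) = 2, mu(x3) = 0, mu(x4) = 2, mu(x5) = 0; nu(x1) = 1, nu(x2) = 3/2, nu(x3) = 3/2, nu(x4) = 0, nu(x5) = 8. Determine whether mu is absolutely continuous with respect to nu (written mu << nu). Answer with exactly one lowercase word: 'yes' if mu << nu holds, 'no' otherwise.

mu << nu means: every nu-null measurable set is also mu-null; equivalently, for every atom x, if nu({x}) = 0 then mu({x}) = 0.
Checking each atom:
  x1: nu = 1 > 0 -> no constraint.
  x2: nu = 3/2 > 0 -> no constraint.
  x3: nu = 3/2 > 0 -> no constraint.
  x4: nu = 0, mu = 2 > 0 -> violates mu << nu.
  x5: nu = 8 > 0 -> no constraint.
The atom(s) x4 violate the condition (nu = 0 but mu > 0). Therefore mu is NOT absolutely continuous w.r.t. nu.

no


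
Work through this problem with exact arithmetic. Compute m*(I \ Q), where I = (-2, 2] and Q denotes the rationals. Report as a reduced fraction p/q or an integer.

The interval I = (-2, 2] has m(I) = 2 - (-2) = 4 (endpoints are measure-zero, so open/closed/half-open agree). Write I = (I cap Q) u (I \ Q). The rationals in I are countable, so m*(I cap Q) = 0 (cover each rational by intervals whose total length is arbitrarily small). By countable subadditivity m*(I) <= m*(I cap Q) + m*(I \ Q), hence m*(I \ Q) >= m(I) = 4. The reverse inequality m*(I \ Q) <= m*(I) = 4 is trivial since (I \ Q) is a subset of I. Therefore m*(I \ Q) = 4.

4


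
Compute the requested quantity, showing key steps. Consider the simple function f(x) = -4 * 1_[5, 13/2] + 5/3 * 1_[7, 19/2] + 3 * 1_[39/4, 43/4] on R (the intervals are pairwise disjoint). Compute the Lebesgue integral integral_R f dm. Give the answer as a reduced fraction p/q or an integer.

For a simple function f = sum_i c_i * 1_{A_i} with disjoint A_i,
  integral f dm = sum_i c_i * m(A_i).
Lengths of the A_i:
  m(A_1) = 13/2 - 5 = 3/2.
  m(A_2) = 19/2 - 7 = 5/2.
  m(A_3) = 43/4 - 39/4 = 1.
Contributions c_i * m(A_i):
  (-4) * (3/2) = -6.
  (5/3) * (5/2) = 25/6.
  (3) * (1) = 3.
Total: -6 + 25/6 + 3 = 7/6.

7/6


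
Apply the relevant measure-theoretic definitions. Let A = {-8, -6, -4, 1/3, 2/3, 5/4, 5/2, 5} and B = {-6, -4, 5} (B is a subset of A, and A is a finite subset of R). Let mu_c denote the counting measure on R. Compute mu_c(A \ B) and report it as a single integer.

Counting measure assigns mu_c(E) = |E| (number of elements) when E is finite. For B subset A, A \ B is the set of elements of A not in B, so |A \ B| = |A| - |B|.
|A| = 8, |B| = 3, so mu_c(A \ B) = 8 - 3 = 5.

5


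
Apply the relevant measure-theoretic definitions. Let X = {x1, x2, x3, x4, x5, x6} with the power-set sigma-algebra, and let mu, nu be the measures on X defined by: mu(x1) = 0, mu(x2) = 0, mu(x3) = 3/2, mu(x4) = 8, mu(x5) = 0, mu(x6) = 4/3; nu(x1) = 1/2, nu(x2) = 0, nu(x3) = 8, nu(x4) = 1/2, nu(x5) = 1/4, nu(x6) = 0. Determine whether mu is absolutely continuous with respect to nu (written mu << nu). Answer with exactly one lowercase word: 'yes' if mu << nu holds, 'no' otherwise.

mu << nu means: every nu-null measurable set is also mu-null; equivalently, for every atom x, if nu({x}) = 0 then mu({x}) = 0.
Checking each atom:
  x1: nu = 1/2 > 0 -> no constraint.
  x2: nu = 0, mu = 0 -> consistent with mu << nu.
  x3: nu = 8 > 0 -> no constraint.
  x4: nu = 1/2 > 0 -> no constraint.
  x5: nu = 1/4 > 0 -> no constraint.
  x6: nu = 0, mu = 4/3 > 0 -> violates mu << nu.
The atom(s) x6 violate the condition (nu = 0 but mu > 0). Therefore mu is NOT absolutely continuous w.r.t. nu.

no


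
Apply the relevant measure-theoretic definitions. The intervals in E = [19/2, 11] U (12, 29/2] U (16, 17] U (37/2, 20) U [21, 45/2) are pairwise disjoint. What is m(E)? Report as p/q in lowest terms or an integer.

For pairwise disjoint intervals, m(union_i I_i) = sum_i m(I_i),
and m is invariant under swapping open/closed endpoints (single points have measure 0).
So m(E) = sum_i (b_i - a_i).
  I_1 has length 11 - 19/2 = 3/2.
  I_2 has length 29/2 - 12 = 5/2.
  I_3 has length 17 - 16 = 1.
  I_4 has length 20 - 37/2 = 3/2.
  I_5 has length 45/2 - 21 = 3/2.
Summing:
  m(E) = 3/2 + 5/2 + 1 + 3/2 + 3/2 = 8.

8


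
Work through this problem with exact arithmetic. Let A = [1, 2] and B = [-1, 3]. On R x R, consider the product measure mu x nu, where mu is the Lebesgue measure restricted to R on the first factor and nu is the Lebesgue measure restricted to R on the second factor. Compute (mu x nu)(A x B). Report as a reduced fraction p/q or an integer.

For a measurable rectangle A x B, the product measure satisfies
  (mu x nu)(A x B) = mu(A) * nu(B).
  mu(A) = 1.
  nu(B) = 4.
  (mu x nu)(A x B) = 1 * 4 = 4.

4


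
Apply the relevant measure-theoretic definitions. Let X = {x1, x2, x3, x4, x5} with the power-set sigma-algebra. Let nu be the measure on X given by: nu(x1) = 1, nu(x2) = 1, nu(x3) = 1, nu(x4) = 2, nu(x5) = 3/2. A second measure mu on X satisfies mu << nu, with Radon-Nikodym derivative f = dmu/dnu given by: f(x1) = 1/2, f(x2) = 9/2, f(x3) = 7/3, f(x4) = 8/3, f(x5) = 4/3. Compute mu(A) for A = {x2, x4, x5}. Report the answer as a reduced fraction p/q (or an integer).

By the defining property of the Radon-Nikodym derivative, for every measurable set A,
  mu(A) = integral_A f dnu.
Since nu is a discrete measure concentrated on the atoms of X, the integral over A reduces to the sum
  mu(A) = sum_{x in A} f(x) * nu({x}).
Computing each term:
  x2: f(x2) * nu(x2) = 9/2 * 1 = 9/2.
  x4: f(x4) * nu(x4) = 8/3 * 2 = 16/3.
  x5: f(x5) * nu(x5) = 4/3 * 3/2 = 2.
Summing: mu(A) = 9/2 + 16/3 + 2 = 71/6.

71/6


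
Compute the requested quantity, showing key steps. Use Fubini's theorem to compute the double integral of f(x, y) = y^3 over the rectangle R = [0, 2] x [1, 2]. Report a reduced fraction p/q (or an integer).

f(x, y) is a tensor product of a function of x and a function of y, and both factors are bounded continuous (hence Lebesgue integrable) on the rectangle, so Fubini's theorem applies:
  integral_R f d(m x m) = (integral_a1^b1 1 dx) * (integral_a2^b2 y^3 dy).
Inner integral in x: integral_{0}^{2} 1 dx = (2^1 - 0^1)/1
  = 2.
Inner integral in y: integral_{1}^{2} y^3 dy = (2^4 - 1^4)/4
  = 15/4.
Product: (2) * (15/4) = 15/2.

15/2


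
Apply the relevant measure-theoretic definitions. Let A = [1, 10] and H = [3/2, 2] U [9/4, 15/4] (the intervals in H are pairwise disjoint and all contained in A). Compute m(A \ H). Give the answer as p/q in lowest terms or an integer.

The ambient interval has length m(A) = 10 - 1 = 9.
Since the holes are disjoint and sit inside A, by finite additivity
  m(H) = sum_i (b_i - a_i), and m(A \ H) = m(A) - m(H).
Computing the hole measures:
  m(H_1) = 2 - 3/2 = 1/2.
  m(H_2) = 15/4 - 9/4 = 3/2.
Summed: m(H) = 1/2 + 3/2 = 2.
So m(A \ H) = 9 - 2 = 7.

7


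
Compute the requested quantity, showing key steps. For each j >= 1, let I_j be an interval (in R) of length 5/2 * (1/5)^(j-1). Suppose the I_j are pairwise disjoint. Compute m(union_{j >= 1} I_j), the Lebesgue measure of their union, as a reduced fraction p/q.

By countable additivity of the Lebesgue measure on pairwise disjoint measurable sets,
  m(union_{j >= 1} I_j) = sum_{j >= 1} m(I_j) = sum_{j >= 1} a * r^(j-1),
  with a = 5/2 and r = 1/5.
Since 0 < r = 1/5 < 1, the geometric series converges:
  sum_{j >= 1} a * r^(j-1) = a / (1 - r).
  = 5/2 / (1 - 1/5)
  = 5/2 / (4/5)
  = 25/8.

25/8


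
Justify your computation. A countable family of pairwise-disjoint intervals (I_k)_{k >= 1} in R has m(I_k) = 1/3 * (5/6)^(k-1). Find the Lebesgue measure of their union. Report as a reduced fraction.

By countable additivity of the Lebesgue measure on pairwise disjoint measurable sets,
  m(union_{k >= 1} I_k) = sum_{k >= 1} m(I_k) = sum_{k >= 1} a * r^(k-1),
  with a = 1/3 and r = 5/6.
Since 0 < r = 5/6 < 1, the geometric series converges:
  sum_{k >= 1} a * r^(k-1) = a / (1 - r).
  = 1/3 / (1 - 5/6)
  = 1/3 / (1/6)
  = 2.

2


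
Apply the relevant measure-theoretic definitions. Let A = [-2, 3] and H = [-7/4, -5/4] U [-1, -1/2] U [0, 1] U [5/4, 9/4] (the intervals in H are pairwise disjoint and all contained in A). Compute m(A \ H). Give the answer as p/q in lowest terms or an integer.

The ambient interval has length m(A) = 3 - (-2) = 5.
Since the holes are disjoint and sit inside A, by finite additivity
  m(H) = sum_i (b_i - a_i), and m(A \ H) = m(A) - m(H).
Computing the hole measures:
  m(H_1) = -5/4 - (-7/4) = 1/2.
  m(H_2) = -1/2 - (-1) = 1/2.
  m(H_3) = 1 - 0 = 1.
  m(H_4) = 9/4 - 5/4 = 1.
Summed: m(H) = 1/2 + 1/2 + 1 + 1 = 3.
So m(A \ H) = 5 - 3 = 2.

2


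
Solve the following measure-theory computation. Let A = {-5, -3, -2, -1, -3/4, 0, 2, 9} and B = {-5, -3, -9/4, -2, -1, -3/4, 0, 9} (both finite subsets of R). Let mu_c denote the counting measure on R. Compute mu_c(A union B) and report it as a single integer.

Counting measure on a finite set equals cardinality. By inclusion-exclusion, |A union B| = |A| + |B| - |A cap B|.
|A| = 8, |B| = 8, |A cap B| = 7.
So mu_c(A union B) = 8 + 8 - 7 = 9.

9


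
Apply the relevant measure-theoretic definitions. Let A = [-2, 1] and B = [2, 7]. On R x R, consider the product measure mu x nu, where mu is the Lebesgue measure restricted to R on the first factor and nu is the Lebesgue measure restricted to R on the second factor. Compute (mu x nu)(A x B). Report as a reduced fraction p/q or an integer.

For a measurable rectangle A x B, the product measure satisfies
  (mu x nu)(A x B) = mu(A) * nu(B).
  mu(A) = 3.
  nu(B) = 5.
  (mu x nu)(A x B) = 3 * 5 = 15.

15


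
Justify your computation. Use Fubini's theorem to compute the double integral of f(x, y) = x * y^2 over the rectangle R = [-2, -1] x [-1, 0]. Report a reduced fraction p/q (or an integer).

f(x, y) is a tensor product of a function of x and a function of y, and both factors are bounded continuous (hence Lebesgue integrable) on the rectangle, so Fubini's theorem applies:
  integral_R f d(m x m) = (integral_a1^b1 x dx) * (integral_a2^b2 y^2 dy).
Inner integral in x: integral_{-2}^{-1} x dx = ((-1)^2 - (-2)^2)/2
  = -3/2.
Inner integral in y: integral_{-1}^{0} y^2 dy = (0^3 - (-1)^3)/3
  = 1/3.
Product: (-3/2) * (1/3) = -1/2.

-1/2


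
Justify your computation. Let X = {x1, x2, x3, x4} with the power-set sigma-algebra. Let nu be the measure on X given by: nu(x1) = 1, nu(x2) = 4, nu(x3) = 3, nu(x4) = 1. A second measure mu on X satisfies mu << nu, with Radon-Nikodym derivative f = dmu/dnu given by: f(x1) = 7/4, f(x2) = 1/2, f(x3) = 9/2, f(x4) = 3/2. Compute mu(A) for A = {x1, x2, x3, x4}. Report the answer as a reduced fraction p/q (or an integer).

By the defining property of the Radon-Nikodym derivative, for every measurable set A,
  mu(A) = integral_A f dnu.
Since nu is a discrete measure concentrated on the atoms of X, the integral over A reduces to the sum
  mu(A) = sum_{x in A} f(x) * nu({x}).
Computing each term:
  x1: f(x1) * nu(x1) = 7/4 * 1 = 7/4.
  x2: f(x2) * nu(x2) = 1/2 * 4 = 2.
  x3: f(x3) * nu(x3) = 9/2 * 3 = 27/2.
  x4: f(x4) * nu(x4) = 3/2 * 1 = 3/2.
Summing: mu(A) = 7/4 + 2 + 27/2 + 3/2 = 75/4.

75/4


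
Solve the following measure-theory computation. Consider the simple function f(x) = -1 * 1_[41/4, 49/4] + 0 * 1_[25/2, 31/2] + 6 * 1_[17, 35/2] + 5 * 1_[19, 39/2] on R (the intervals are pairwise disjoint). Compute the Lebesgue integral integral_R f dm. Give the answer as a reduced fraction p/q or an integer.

For a simple function f = sum_i c_i * 1_{A_i} with disjoint A_i,
  integral f dm = sum_i c_i * m(A_i).
Lengths of the A_i:
  m(A_1) = 49/4 - 41/4 = 2.
  m(A_2) = 31/2 - 25/2 = 3.
  m(A_3) = 35/2 - 17 = 1/2.
  m(A_4) = 39/2 - 19 = 1/2.
Contributions c_i * m(A_i):
  (-1) * (2) = -2.
  (0) * (3) = 0.
  (6) * (1/2) = 3.
  (5) * (1/2) = 5/2.
Total: -2 + 0 + 3 + 5/2 = 7/2.

7/2


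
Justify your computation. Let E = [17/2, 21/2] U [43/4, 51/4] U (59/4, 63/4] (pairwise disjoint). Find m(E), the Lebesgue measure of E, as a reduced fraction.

For pairwise disjoint intervals, m(union_i I_i) = sum_i m(I_i),
and m is invariant under swapping open/closed endpoints (single points have measure 0).
So m(E) = sum_i (b_i - a_i).
  I_1 has length 21/2 - 17/2 = 2.
  I_2 has length 51/4 - 43/4 = 2.
  I_3 has length 63/4 - 59/4 = 1.
Summing:
  m(E) = 2 + 2 + 1 = 5.

5


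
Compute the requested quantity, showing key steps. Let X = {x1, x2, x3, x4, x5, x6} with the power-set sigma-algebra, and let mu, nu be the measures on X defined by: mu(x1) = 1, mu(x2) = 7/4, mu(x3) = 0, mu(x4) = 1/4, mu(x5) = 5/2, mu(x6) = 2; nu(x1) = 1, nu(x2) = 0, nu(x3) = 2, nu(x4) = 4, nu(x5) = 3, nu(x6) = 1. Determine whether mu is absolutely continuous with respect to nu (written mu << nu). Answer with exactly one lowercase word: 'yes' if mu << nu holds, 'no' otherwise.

mu << nu means: every nu-null measurable set is also mu-null; equivalently, for every atom x, if nu({x}) = 0 then mu({x}) = 0.
Checking each atom:
  x1: nu = 1 > 0 -> no constraint.
  x2: nu = 0, mu = 7/4 > 0 -> violates mu << nu.
  x3: nu = 2 > 0 -> no constraint.
  x4: nu = 4 > 0 -> no constraint.
  x5: nu = 3 > 0 -> no constraint.
  x6: nu = 1 > 0 -> no constraint.
The atom(s) x2 violate the condition (nu = 0 but mu > 0). Therefore mu is NOT absolutely continuous w.r.t. nu.

no


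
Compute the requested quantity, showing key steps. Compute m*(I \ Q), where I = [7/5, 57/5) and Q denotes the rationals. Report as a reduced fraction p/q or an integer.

The interval I = [7/5, 57/5) has m(I) = 57/5 - 7/5 = 10 (endpoints are measure-zero, so open/closed/half-open agree). Write I = (I cap Q) u (I \ Q). The rationals in I are countable, so m*(I cap Q) = 0 (cover each rational by intervals whose total length is arbitrarily small). By countable subadditivity m*(I) <= m*(I cap Q) + m*(I \ Q), hence m*(I \ Q) >= m(I) = 10. The reverse inequality m*(I \ Q) <= m*(I) = 10 is trivial since (I \ Q) is a subset of I. Therefore m*(I \ Q) = 10.

10


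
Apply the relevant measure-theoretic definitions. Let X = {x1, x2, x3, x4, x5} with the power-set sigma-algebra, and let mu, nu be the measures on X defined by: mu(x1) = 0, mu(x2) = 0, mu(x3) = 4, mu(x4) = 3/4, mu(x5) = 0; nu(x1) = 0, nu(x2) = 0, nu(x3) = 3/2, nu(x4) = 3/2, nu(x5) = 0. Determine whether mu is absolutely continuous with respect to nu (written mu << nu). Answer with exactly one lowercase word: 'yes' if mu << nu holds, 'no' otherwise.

mu << nu means: every nu-null measurable set is also mu-null; equivalently, for every atom x, if nu({x}) = 0 then mu({x}) = 0.
Checking each atom:
  x1: nu = 0, mu = 0 -> consistent with mu << nu.
  x2: nu = 0, mu = 0 -> consistent with mu << nu.
  x3: nu = 3/2 > 0 -> no constraint.
  x4: nu = 3/2 > 0 -> no constraint.
  x5: nu = 0, mu = 0 -> consistent with mu << nu.
No atom violates the condition. Therefore mu << nu.

yes
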